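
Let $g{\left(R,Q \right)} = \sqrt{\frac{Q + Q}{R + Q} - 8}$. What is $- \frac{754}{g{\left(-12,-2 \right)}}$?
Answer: $\frac{377 i \sqrt{42}}{9} \approx 271.47 i$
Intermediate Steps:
$g{\left(R,Q \right)} = \sqrt{-8 + \frac{2 Q}{Q + R}}$ ($g{\left(R,Q \right)} = \sqrt{\frac{2 Q}{Q + R} - 8} = \sqrt{-8 + \frac{2 Q}{Q + R}}$)
$- \frac{754}{g{\left(-12,-2 \right)}} = - \frac{754}{\sqrt{-8 + 2 \left(-2\right) \frac{1}{-2 - 12}}} = - \frac{754}{\sqrt{-8 + 2 \left(-2\right) \frac{1}{-14}}} = - \frac{754}{\sqrt{-8 + 2 \left(-2\right) \left(- \frac{1}{14}\right)}} = - \frac{754}{\sqrt{-8 + \frac{2}{7}}} = - \frac{754}{\sqrt{- \frac{54}{7}}} = - \frac{754}{\frac{3}{7} i \sqrt{42}} = - 754 \left(- \frac{i \sqrt{42}}{18}\right) = \frac{377 i \sqrt{42}}{9}$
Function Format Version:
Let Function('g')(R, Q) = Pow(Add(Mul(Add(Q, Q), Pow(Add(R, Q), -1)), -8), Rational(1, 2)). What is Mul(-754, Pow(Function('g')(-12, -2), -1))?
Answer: Mul(Rational(377, 9), I, Pow(42, Rational(1, 2))) ≈ Mul(271.47, I)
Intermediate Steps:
Function('g')(R, Q) = Pow(Add(-8, Mul(2, Q, Pow(Add(Q, R), -1))), Rational(1, 2)) (Function('g')(R, Q) = Pow(Add(Mul(Mul(2, Q), Pow(Add(Q, R), -1)), -8), Rational(1, 2)) = Pow(Add(Mul(2, Q, Pow(Add(Q, R), -1)), -8), Rational(1, 2)) = Pow(Add(-8, Mul(2, Q, Pow(Add(Q, R), -1))), Rational(1, 2)))
Mul(-754, Pow(Function('g')(-12, -2), -1)) = Mul(-754, Pow(Pow(Add(-8, Mul(2, -2, Pow(Add(-2, -12), -1))), Rational(1, 2)), -1)) = Mul(-754, Pow(Pow(Add(-8, Mul(2, -2, Pow(-14, -1))), Rational(1, 2)), -1)) = Mul(-754, Pow(Pow(Add(-8, Mul(2, -2, Rational(-1, 14))), Rational(1, 2)), -1)) = Mul(-754, Pow(Pow(Add(-8, Rational(2, 7)), Rational(1, 2)), -1)) = Mul(-754, Pow(Pow(Rational(-54, 7), Rational(1, 2)), -1)) = Mul(-754, Pow(Mul(Rational(3, 7), I, Pow(42, Rational(1, 2))), -1)) = Mul(-754, Mul(Rational(-1, 18), I, Pow(42, Rational(1, 2)))) = Mul(Rational(377, 9), I, Pow(42, Rational(1, 2)))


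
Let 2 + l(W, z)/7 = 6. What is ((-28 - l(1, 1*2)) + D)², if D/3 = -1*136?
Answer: 215296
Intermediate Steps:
l(W, z) = 28 (l(W, z) = -14 + 7*6 = -14 + 42 = 28)
D = -408 (D = 3*(-1*136) = 3*(-136) = -408)
((-28 - l(1, 1*2)) + D)² = ((-28 - 1*28) - 408)² = ((-28 - 28) - 408)² = (-56 - 408)² = (-464)² = 215296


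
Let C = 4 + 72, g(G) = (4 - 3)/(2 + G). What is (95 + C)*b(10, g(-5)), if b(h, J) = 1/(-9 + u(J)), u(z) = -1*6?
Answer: -57/5 ≈ -11.400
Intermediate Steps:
g(G) = 1/(2 + G)
C = 76
u(z) = -6
b(h, J) = -1/15 (b(h, J) = 1/(-9 - 6) = 1/(-15) = -1/15)
(95 + C)*b(10, g(-5)) = (95 + 76)*(-1/15) = 171*(-1/15) = -57/5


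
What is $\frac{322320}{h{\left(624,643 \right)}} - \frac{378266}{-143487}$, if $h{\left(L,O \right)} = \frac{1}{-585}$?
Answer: $- \frac{27055506578134}{143487} \approx -1.8856 \cdot 10^{8}$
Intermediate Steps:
$h{\left(L,O \right)} = - \frac{1}{585}$
$\frac{322320}{h{\left(624,643 \right)}} - \frac{378266}{-143487} = \frac{322320}{- \frac{1}{585}} - \frac{378266}{-143487} = 322320 \left(-585\right) - - \frac{378266}{143487} = -188557200 + \frac{378266}{143487} = - \frac{27055506578134}{143487}$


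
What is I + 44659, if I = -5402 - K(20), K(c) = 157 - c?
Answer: 39120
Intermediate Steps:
I = -5539 (I = -5402 - (157 - 1*20) = -5402 - (157 - 20) = -5402 - 1*137 = -5402 - 137 = -5539)
I + 44659 = -5539 + 44659 = 39120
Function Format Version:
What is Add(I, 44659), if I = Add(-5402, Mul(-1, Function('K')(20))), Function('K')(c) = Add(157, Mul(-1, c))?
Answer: 39120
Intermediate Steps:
I = -5539 (I = Add(-5402, Mul(-1, Add(157, Mul(-1, 20)))) = Add(-5402, Mul(-1, Add(157, -20))) = Add(-5402, Mul(-1, 137)) = Add(-5402, -137) = -5539)
Add(I, 44659) = Add(-5539, 44659) = 39120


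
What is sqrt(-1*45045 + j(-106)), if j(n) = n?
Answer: I*sqrt(45151) ≈ 212.49*I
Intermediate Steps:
sqrt(-1*45045 + j(-106)) = sqrt(-1*45045 - 106) = sqrt(-45045 - 106) = sqrt(-45151) = I*sqrt(45151)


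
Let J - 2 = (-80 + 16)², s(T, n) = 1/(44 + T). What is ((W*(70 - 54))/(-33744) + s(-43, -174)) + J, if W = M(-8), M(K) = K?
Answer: 8644799/2109 ≈ 4099.0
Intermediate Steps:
W = -8
J = 4098 (J = 2 + (-80 + 16)² = 2 + (-64)² = 2 + 4096 = 4098)
((W*(70 - 54))/(-33744) + s(-43, -174)) + J = (-8*(70 - 54)/(-33744) + 1/(44 - 43)) + 4098 = (-8*16*(-1/33744) + 1/1) + 4098 = (-128*(-1/33744) + 1) + 4098 = (8/2109 + 1) + 4098 = 2117/2109 + 4098 = 8644799/2109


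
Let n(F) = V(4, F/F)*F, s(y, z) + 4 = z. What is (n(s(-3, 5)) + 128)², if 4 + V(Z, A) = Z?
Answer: 16384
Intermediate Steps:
s(y, z) = -4 + z
V(Z, A) = -4 + Z
n(F) = 0 (n(F) = (-4 + 4)*F = 0*F = 0)
(n(s(-3, 5)) + 128)² = (0 + 128)² = 128² = 16384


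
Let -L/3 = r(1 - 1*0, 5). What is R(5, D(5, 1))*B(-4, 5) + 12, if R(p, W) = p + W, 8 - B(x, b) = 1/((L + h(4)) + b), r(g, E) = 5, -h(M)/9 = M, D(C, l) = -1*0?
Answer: 2397/46 ≈ 52.109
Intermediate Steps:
D(C, l) = 0
h(M) = -9*M
L = -15 (L = -3*5 = -15)
B(x, b) = 8 - 1/(-51 + b) (B(x, b) = 8 - 1/((-15 - 9*4) + b) = 8 - 1/((-15 - 36) + b) = 8 - 1/(-51 + b))
R(p, W) = W + p
R(5, D(5, 1))*B(-4, 5) + 12 = (0 + 5)*((-409 + 8*5)/(-51 + 5)) + 12 = 5*((-409 + 40)/(-46)) + 12 = 5*(-1/46*(-369)) + 12 = 5*(369/46) + 12 = 1845/46 + 12 = 2397/46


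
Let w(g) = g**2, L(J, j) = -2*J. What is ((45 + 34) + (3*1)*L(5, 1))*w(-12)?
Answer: 7056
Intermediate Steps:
((45 + 34) + (3*1)*L(5, 1))*w(-12) = ((45 + 34) + (3*1)*(-2*5))*(-12)**2 = (79 + 3*(-10))*144 = (79 - 30)*144 = 49*144 = 7056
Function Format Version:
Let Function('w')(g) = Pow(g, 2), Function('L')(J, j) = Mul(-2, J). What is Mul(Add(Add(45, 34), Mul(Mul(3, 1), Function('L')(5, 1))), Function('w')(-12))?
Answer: 7056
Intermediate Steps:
Mul(Add(Add(45, 34), Mul(Mul(3, 1), Function('L')(5, 1))), Function('w')(-12)) = Mul(Add(Add(45, 34), Mul(Mul(3, 1), Mul(-2, 5))), Pow(-12, 2)) = Mul(Add(79, Mul(3, -10)), 144) = Mul(Add(79, -30), 144) = Mul(49, 144) = 7056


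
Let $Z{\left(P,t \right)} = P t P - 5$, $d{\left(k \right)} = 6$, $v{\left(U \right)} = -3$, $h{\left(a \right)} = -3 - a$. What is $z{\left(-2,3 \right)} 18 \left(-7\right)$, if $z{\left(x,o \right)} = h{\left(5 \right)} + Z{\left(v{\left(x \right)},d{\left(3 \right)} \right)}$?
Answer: $-5166$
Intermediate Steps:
$Z{\left(P,t \right)} = -5 + t P^{2}$ ($Z{\left(P,t \right)} = t P^{2} - 5 = -5 + t P^{2}$)
$z{\left(x,o \right)} = 41$ ($z{\left(x,o \right)} = \left(-3 - 5\right) - \left(5 - 6 \left(-3\right)^{2}\right) = \left(-3 - 5\right) + \left(-5 + 6 \cdot 9\right) = -8 + \left(-5 + 54\right) = -8 + 49 = 41$)
$z{\left(-2,3 \right)} 18 \left(-7\right) = 41 \cdot 18 \left(-7\right) = 738 \left(-7\right) = -5166$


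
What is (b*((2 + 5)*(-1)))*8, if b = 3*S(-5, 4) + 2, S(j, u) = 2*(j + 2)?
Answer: 896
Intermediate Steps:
S(j, u) = 4 + 2*j (S(j, u) = 2*(2 + j) = 4 + 2*j)
b = -16 (b = 3*(4 + 2*(-5)) + 2 = 3*(4 - 10) + 2 = 3*(-6) + 2 = -18 + 2 = -16)
(b*((2 + 5)*(-1)))*8 = -16*(2 + 5)*(-1)*8 = -112*(-1)*8 = -16*(-7)*8 = 112*8 = 896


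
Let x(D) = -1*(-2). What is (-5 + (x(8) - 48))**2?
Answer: 2601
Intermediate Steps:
x(D) = 2
(-5 + (x(8) - 48))**2 = (-5 + (2 - 48))**2 = (-5 - 46)**2 = (-51)**2 = 2601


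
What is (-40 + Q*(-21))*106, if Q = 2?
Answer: -8692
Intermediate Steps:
(-40 + Q*(-21))*106 = (-40 + 2*(-21))*106 = (-40 - 42)*106 = -82*106 = -8692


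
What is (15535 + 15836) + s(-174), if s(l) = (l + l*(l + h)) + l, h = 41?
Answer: 54165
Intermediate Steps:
s(l) = 2*l + l*(41 + l) (s(l) = (l + l*(l + 41)) + l = (l + l*(41 + l)) + l = 2*l + l*(41 + l))
(15535 + 15836) + s(-174) = (15535 + 15836) - 174*(43 - 174) = 31371 - 174*(-131) = 31371 + 22794 = 54165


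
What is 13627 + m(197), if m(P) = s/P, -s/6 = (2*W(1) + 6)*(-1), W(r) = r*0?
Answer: 2684555/197 ≈ 13627.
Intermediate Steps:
W(r) = 0
s = 36 (s = -6*(2*0 + 6)*(-1) = -6*(0 + 6)*(-1) = -36*(-1) = -6*(-6) = 36)
m(P) = 36/P
13627 + m(197) = 13627 + 36/197 = 2684555/197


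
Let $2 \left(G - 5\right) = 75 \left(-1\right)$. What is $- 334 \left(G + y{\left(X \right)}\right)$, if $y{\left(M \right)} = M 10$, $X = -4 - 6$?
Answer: $44255$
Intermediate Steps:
$X = -10$ ($X = -4 - 6 = -10$)
$y{\left(M \right)} = 10 M$
$G = - \frac{65}{2}$ ($G = 5 + \frac{75 \left(-1\right)}{2} = 5 + \frac{1}{2} \left(-75\right) = 5 - \frac{75}{2} = - \frac{65}{2} \approx -32.5$)
$- 334 \left(G + y{\left(X \right)}\right) = - 334 \left(- \frac{65}{2} + 10 \left(-10\right)\right) = - 334 \left(- \frac{65}{2} - 100\right) = \left(-334\right) \left(- \frac{265}{2}\right) = 44255$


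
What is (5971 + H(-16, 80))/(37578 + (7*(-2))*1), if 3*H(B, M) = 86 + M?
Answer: 18079/112692 ≈ 0.16043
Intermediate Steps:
H(B, M) = 86/3 + M/3 (H(B, M) = (86 + M)/3 = 86/3 + M/3)
(5971 + H(-16, 80))/(37578 + (7*(-2))*1) = (5971 + (86/3 + (⅓)*80))/(37578 + (7*(-2))*1) = (5971 + (86/3 + 80/3))/(37578 - 14*1) = (5971 + 166/3)/(37578 - 14) = (18079/3)/37564 = (18079/3)*(1/37564) = 18079/112692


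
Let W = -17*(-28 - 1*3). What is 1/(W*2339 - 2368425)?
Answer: -1/1135772 ≈ -8.8046e-7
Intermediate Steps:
W = 527 (W = -17*(-28 - 3) = -17*(-31) = 527)
1/(W*2339 - 2368425) = 1/(527*2339 - 2368425) = 1/(1232653 - 2368425) = 1/(-1135772) = -1/1135772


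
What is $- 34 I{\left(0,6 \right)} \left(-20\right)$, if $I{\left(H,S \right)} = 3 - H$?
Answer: $2040$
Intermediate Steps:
$- 34 I{\left(0,6 \right)} \left(-20\right) = - 34 \left(3 - 0\right) \left(-20\right) = - 34 \left(3 + 0\right) \left(-20\right) = \left(-34\right) 3 \left(-20\right) = \left(-102\right) \left(-20\right) = 2040$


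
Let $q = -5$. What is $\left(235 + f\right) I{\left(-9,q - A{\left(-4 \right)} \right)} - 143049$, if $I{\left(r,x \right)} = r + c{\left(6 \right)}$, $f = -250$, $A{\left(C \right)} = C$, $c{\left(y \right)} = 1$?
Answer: $-142929$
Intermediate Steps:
$I{\left(r,x \right)} = 1 + r$ ($I{\left(r,x \right)} = r + 1 = 1 + r$)
$\left(235 + f\right) I{\left(-9,q - A{\left(-4 \right)} \right)} - 143049 = \left(235 - 250\right) \left(1 - 9\right) - 143049 = \left(-15\right) \left(-8\right) - 143049 = 120 - 143049 = -142929$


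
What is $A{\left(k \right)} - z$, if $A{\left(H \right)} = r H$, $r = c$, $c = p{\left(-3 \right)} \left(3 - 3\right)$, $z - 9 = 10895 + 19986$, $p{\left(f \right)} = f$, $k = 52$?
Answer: $-30890$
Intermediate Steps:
$z = 30890$ ($z = 9 + \left(10895 + 19986\right) = 9 + 30881 = 30890$)
$c = 0$ ($c = - 3 \left(3 - 3\right) = \left(-3\right) 0 = 0$)
$r = 0$
$A{\left(H \right)} = 0$ ($A{\left(H \right)} = 0 H = 0$)
$A{\left(k \right)} - z = 0 - 30890 = -30890$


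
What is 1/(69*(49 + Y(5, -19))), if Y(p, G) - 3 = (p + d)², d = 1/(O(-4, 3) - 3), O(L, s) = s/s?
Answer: 4/19941 ≈ 0.00020059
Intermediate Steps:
O(L, s) = 1
d = -½ (d = 1/(1 - 3) = 1/(-2) = -½ ≈ -0.50000)
Y(p, G) = 3 + (-½ + p)² (Y(p, G) = 3 + (p - ½)² = 3 + (-½ + p)²)
1/(69*(49 + Y(5, -19))) = 1/(69*(49 + (13/4 + 5² - 1*5))) = 1/(69*(49 + (13/4 + 25 - 5))) = 1/(69*(49 + 93/4)) = 1/(69*(289/4)) = 1/(19941/4) = 4/19941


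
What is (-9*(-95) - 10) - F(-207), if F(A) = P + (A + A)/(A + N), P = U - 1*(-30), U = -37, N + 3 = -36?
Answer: 34863/41 ≈ 850.32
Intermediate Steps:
N = -39 (N = -3 - 36 = -39)
P = -7 (P = -37 - 1*(-30) = -37 + 30 = -7)
F(A) = -7 + 2*A/(-39 + A) (F(A) = -7 + (A + A)/(A - 39) = -7 + (2*A)/(-39 + A) = -7 + 2*A/(-39 + A))
(-9*(-95) - 10) - F(-207) = (-9*(-95) - 10) - (273 - 5*(-207))/(-39 - 207) = (855 - 10) - (273 + 1035)/(-246) = 845 - (-1)*1308/246 = 845 - 1*(-218/41) = 845 + 218/41 = 34863/41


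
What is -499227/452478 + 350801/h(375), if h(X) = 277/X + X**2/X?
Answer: 4954442374708/5312921263 ≈ 932.53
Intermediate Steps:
h(X) = X + 277/X (h(X) = 277/X + X = X + 277/X)
-499227/452478 + 350801/h(375) = -499227/452478 + 350801/(375 + 277/375) = -499227*1/452478 + 350801/(375 + 277*(1/375)) = -166409/150826 + 350801/(375 + 277/375) = -166409/150826 + 350801/(140902/375) = -166409/150826 + 350801*(375/140902) = -166409/150826 + 131550375/140902 = 4954442374708/5312921263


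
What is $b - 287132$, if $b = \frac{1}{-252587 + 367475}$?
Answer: $- \frac{32988021215}{114888} \approx -2.8713 \cdot 10^{5}$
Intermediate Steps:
$b = \frac{1}{114888} \approx 8.7041 \cdot 10^{-6}$
$b - 287132 = \frac{1}{114888} - 287132 = - \frac{32988021215}{114888}$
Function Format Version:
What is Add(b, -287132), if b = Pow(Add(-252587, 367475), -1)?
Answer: Rational(-32988021215, 114888) ≈ -2.8713e+5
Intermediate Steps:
b = Rational(1, 114888) (b = Pow(114888, -1) = Rational(1, 114888) ≈ 8.7041e-6)
Add(b, -287132) = Add(Rational(1, 114888), -287132) = Rational(-32988021215, 114888)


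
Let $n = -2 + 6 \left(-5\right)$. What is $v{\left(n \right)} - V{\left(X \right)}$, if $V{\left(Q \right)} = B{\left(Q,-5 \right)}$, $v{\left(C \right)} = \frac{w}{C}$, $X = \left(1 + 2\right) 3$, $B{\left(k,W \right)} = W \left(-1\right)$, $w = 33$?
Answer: $- \frac{193}{32} \approx -6.0313$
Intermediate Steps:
$B{\left(k,W \right)} = - W$
$n = -32$ ($n = -2 - 30 = -32$)
$X = 9$ ($X = 3 \cdot 3 = 9$)
$v{\left(C \right)} = \frac{33}{C}$
$V{\left(Q \right)} = 5$ ($V{\left(Q \right)} = \left(-1\right) \left(-5\right) = 5$)
$v{\left(n \right)} - V{\left(X \right)} = \frac{33}{-32} - 5 = 33 \left(- \frac{1}{32}\right) - 5 = - \frac{33}{32} - 5 = - \frac{193}{32}$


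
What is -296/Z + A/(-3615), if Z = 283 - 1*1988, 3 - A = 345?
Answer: 22042/82181 ≈ 0.26821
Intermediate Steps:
A = -342 (A = 3 - 1*345 = 3 - 345 = -342)
Z = -1705 (Z = 283 - 1988 = -1705)
-296/Z + A/(-3615) = -296/(-1705) - 342/(-3615) = -296*(-1/1705) - 342*(-1/3615) = 296/1705 + 114/1205 = 22042/82181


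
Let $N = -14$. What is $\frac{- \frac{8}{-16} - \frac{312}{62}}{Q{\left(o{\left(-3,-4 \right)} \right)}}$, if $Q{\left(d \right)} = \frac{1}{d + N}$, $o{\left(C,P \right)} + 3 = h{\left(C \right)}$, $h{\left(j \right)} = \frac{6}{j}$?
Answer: $\frac{5339}{62} \approx 86.113$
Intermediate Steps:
$o{\left(C,P \right)} = -3 + \frac{6}{C}$
$Q{\left(d \right)} = \frac{1}{-14 + d}$ ($Q{\left(d \right)} = \frac{1}{d - 14} = \frac{1}{-14 + d}$)
$\frac{- \frac{8}{-16} - \frac{312}{62}}{Q{\left(o{\left(-3,-4 \right)} \right)}} = \frac{- \frac{8}{-16} - \frac{312}{62}}{\frac{1}{-14 - \left(3 - \frac{6}{-3}\right)}} = \frac{\left(-8\right) \left(- \frac{1}{16}\right) - \frac{156}{31}}{\frac{1}{-14 + \left(-3 + 6 \left(- \frac{1}{3}\right)\right)}} = \frac{\frac{1}{2} - \frac{156}{31}}{\frac{1}{-14 - 5}} = - \frac{281}{62 \frac{1}{-14 - 5}} = - \frac{281}{62 \frac{1}{-19}} = - \frac{281}{62 \left(- \frac{1}{19}\right)} = \left(- \frac{281}{62}\right) \left(-19\right) = \frac{5339}{62}$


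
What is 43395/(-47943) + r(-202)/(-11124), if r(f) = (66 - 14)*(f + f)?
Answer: 14568349/14814387 ≈ 0.98339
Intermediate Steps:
r(f) = 104*f (r(f) = 52*(2*f) = 104*f)
43395/(-47943) + r(-202)/(-11124) = 43395/(-47943) + (104*(-202))/(-11124) = 43395*(-1/47943) - 21008*(-1/11124) = -14465/15981 + 5252/2781 = 14568349/14814387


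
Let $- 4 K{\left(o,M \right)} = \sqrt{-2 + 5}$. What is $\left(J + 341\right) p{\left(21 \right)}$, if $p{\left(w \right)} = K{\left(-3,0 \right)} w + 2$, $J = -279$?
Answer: $124 - \frac{651 \sqrt{3}}{2} \approx -439.78$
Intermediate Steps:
$K{\left(o,M \right)} = - \frac{\sqrt{3}}{4}$ ($K{\left(o,M \right)} = - \frac{\sqrt{-2 + 5}}{4} = - \frac{\sqrt{3}}{4}$)
$p{\left(w \right)} = 2 - \frac{w \sqrt{3}}{4}$ ($p{\left(w \right)} = - \frac{\sqrt{3}}{4} w + 2 = - \frac{w \sqrt{3}}{4} + 2 = 2 - \frac{w \sqrt{3}}{4}$)
$\left(J + 341\right) p{\left(21 \right)} = \left(-279 + 341\right) \left(2 - \frac{21 \sqrt{3}}{4}\right) = 62 \left(2 - \frac{21 \sqrt{3}}{4}\right) = 124 - \frac{651 \sqrt{3}}{2}$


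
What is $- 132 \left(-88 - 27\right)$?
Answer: $15180$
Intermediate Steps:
$- 132 \left(-88 - 27\right) = \left(-132\right) \left(-115\right) = 15180$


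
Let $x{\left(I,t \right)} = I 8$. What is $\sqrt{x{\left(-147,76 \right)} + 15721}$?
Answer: $\sqrt{14545} \approx 120.6$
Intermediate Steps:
$x{\left(I,t \right)} = 8 I$
$\sqrt{x{\left(-147,76 \right)} + 15721} = \sqrt{8 \left(-147\right) + 15721} = \sqrt{-1176 + 15721} = \sqrt{14545}$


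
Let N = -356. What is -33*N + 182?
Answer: 11930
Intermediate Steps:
-33*N + 182 = -33*(-356) + 182 = 11748 + 182 = 11930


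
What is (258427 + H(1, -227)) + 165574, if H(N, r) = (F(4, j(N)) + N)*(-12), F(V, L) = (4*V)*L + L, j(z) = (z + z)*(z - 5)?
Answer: 425621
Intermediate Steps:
j(z) = 2*z*(-5 + z) (j(z) = (2*z)*(-5 + z) = 2*z*(-5 + z))
F(V, L) = L + 4*L*V (F(V, L) = 4*L*V + L = L + 4*L*V)
H(N, r) = -12*N - 408*N*(-5 + N) (H(N, r) = ((2*N*(-5 + N))*(1 + 4*4) + N)*(-12) = ((2*N*(-5 + N))*(1 + 16) + N)*(-12) = ((2*N*(-5 + N))*17 + N)*(-12) = (34*N*(-5 + N) + N)*(-12) = (N + 34*N*(-5 + N))*(-12) = -12*N - 408*N*(-5 + N))
(258427 + H(1, -227)) + 165574 = (258427 + 12*1*(169 - 34*1)) + 165574 = (258427 + 12*1*(169 - 34)) + 165574 = (258427 + 12*1*135) + 165574 = (258427 + 1620) + 165574 = 260047 + 165574 = 425621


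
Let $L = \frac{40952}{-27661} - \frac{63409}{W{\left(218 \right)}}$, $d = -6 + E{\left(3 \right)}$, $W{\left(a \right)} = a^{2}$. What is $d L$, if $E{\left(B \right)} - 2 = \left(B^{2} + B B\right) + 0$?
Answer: $- \frac{25901114379}{657280682} \approx -39.406$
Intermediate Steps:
$E{\left(B \right)} = 2 + 2 B^{2}$ ($E{\left(B \right)} = 2 + \left(\left(B^{2} + B B\right) + 0\right) = 2 + \left(\left(B^{2} + B^{2}\right) + 0\right) = 2 + \left(2 B^{2} + 0\right) = 2 + 2 B^{2}$)
$d = 14$ ($d = -6 + \left(2 + 2 \cdot 3^{2}\right) = -6 + \left(2 + 2 \cdot 9\right) = -6 + \left(2 + 18\right) = -6 + 20 = 14$)
$L = - \frac{3700159197}{1314561364}$ ($L = \frac{40952}{-27661} - \frac{63409}{218^{2}} = 40952 \left(- \frac{1}{27661}\right) - \frac{63409}{47524} = - \frac{40952}{27661} - \frac{63409}{47524} = - \frac{3700159197}{1314561364} \approx -2.8147$)
$d L = 14 \left(- \frac{3700159197}{1314561364}\right) = - \frac{25901114379}{657280682}$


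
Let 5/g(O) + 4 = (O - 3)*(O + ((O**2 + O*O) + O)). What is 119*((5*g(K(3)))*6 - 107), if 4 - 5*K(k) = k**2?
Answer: -34391/2 ≈ -17196.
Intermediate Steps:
K(k) = 4/5 - k**2/5
g(O) = 5/(-4 + (-3 + O)*(2*O + 2*O**2)) (g(O) = 5/(-4 + (O - 3)*(O + ((O**2 + O*O) + O))) = 5/(-4 + (-3 + O)*(O + ((O**2 + O**2) + O))) = 5/(-4 + (-3 + O)*(O + (2*O**2 + O))) = 5/(-4 + (-3 + O)*(O + (O + 2*O**2))) = 5/(-4 + (-3 + O)*(2*O + 2*O**2)))
119*((5*g(K(3)))*6 - 107) = 119*((5*(5/(2*(-2 + (4/5 - 1/5*3**2)**3 - 3*(4/5 - 1/5*3**2) - 2*(4/5 - 1/5*3**2)**2))))*6 - 107) = 119*((5*(5/(2*(-2 + (4/5 - 1/5*9)**3 - 3*(4/5 - 1/5*9) - 2*(4/5 - 1/5*9)**2))))*6 - 107) = 119*((5*(5/(2*(-2 + (4/5 - 9/5)**3 - 3*(4/5 - 9/5) - 2*(4/5 - 9/5)**2))))*6 - 107) = 119*((5*(5/(2*(-2 + (-1)**3 - 3*(-1) - 2*(-1)**2))))*6 - 107) = 119*((5*(5/(2*(-2 - 1 + 3 - 2*1))))*6 - 107) = 119*((5*(5/(2*(-2 - 1 + 3 - 2))))*6 - 107) = 119*((5*((5/2)/(-2)))*6 - 107) = 119*((5*((5/2)*(-1/2)))*6 - 107) = 119*((5*(-5/4))*6 - 107) = 119*(-25/4*6 - 107) = 119*(-75/2 - 107) = 119*(-289/2) = -34391/2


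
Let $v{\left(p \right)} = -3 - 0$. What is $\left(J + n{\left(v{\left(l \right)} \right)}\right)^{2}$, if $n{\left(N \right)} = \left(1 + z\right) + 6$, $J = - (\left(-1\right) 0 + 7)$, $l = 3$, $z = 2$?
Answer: $4$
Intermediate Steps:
$v{\left(p \right)} = -3$ ($v{\left(p \right)} = -3 + 0 = -3$)
$J = -7$ ($J = - (0 + 7) = \left(-1\right) 7 = -7$)
$n{\left(N \right)} = 9$ ($n{\left(N \right)} = \left(1 + 2\right) + 6 = 3 + 6 = 9$)
$\left(J + n{\left(v{\left(l \right)} \right)}\right)^{2} = \left(-7 + 9\right)^{2} = 2^{2} = 4$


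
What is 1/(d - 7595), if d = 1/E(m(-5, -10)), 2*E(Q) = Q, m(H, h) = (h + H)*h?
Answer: -75/569624 ≈ -0.00013167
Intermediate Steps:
m(H, h) = h*(H + h) (m(H, h) = (H + h)*h = h*(H + h))
E(Q) = Q/2
d = 1/75 (d = 1/((-10*(-5 - 10))/2) = 1/((-10*(-15))/2) = 1/((1/2)*150) = 1/75 ≈ 0.013333)
1/(d - 7595) = 1/(1/75 - 7595) = 1/(-569624/75) = -75/569624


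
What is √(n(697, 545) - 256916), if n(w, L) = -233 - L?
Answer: I*√257694 ≈ 507.64*I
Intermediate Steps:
√(n(697, 545) - 256916) = √((-233 - 1*545) - 256916) = √((-233 - 545) - 256916) = √(-778 - 256916) = √(-257694) = I*√257694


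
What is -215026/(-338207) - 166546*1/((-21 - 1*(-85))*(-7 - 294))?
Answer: 30234641943/3257609824 ≈ 9.2812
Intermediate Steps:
-215026/(-338207) - 166546*1/((-21 - 1*(-85))*(-7 - 294)) = -215026*(-1/338207) - 166546*(-1/(301*(-21 + 85))) = 215026/338207 - 166546/(64*(-301)) = 215026/338207 - 166546/(-19264) = 215026/338207 - 166546*(-1/19264) = 215026/338207 + 83273/9632 = 30234641943/3257609824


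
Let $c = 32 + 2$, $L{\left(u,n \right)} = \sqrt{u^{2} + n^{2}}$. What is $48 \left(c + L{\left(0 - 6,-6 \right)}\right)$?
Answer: $1632 + 288 \sqrt{2} \approx 2039.3$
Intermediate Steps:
$L{\left(u,n \right)} = \sqrt{n^{2} + u^{2}}$
$c = 34$
$48 \left(c + L{\left(0 - 6,-6 \right)}\right) = 48 \left(34 + \sqrt{\left(-6\right)^{2} + \left(0 - 6\right)^{2}}\right) = 48 \left(34 + \sqrt{36 + \left(0 - 6\right)^{2}}\right) = 48 \left(34 + \sqrt{36 + \left(-6\right)^{2}}\right) = 48 \left(34 + \sqrt{36 + 36}\right) = 48 \left(34 + \sqrt{72}\right) = 48 \left(34 + 6 \sqrt{2}\right) = 1632 + 288 \sqrt{2}$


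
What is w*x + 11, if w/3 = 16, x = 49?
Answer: 2363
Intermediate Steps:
w = 48 (w = 3*16 = 48)
w*x + 11 = 48*49 + 11 = 2352 + 11 = 2363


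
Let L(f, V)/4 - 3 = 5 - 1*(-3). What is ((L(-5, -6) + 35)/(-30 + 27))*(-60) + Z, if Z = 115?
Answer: 1695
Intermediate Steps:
L(f, V) = 44 (L(f, V) = 12 + 4*(5 - 1*(-3)) = 12 + 4*(5 + 3) = 12 + 4*8 = 12 + 32 = 44)
((L(-5, -6) + 35)/(-30 + 27))*(-60) + Z = ((44 + 35)/(-30 + 27))*(-60) + 115 = (79/(-3))*(-60) + 115 = (79*(-⅓))*(-60) + 115 = -79/3*(-60) + 115 = 1580 + 115 = 1695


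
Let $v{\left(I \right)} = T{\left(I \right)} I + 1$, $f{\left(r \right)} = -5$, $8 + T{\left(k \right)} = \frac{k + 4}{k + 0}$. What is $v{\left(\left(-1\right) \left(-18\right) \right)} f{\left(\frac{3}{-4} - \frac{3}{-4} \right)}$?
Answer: $605$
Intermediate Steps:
$T{\left(k \right)} = -8 + \frac{4 + k}{k}$ ($T{\left(k \right)} = -8 + \frac{k + 4}{k + 0} = -8 + \frac{4 + k}{k}$)
$v{\left(I \right)} = 1 + I \left(-7 + \frac{4}{I}\right)$ ($v{\left(I \right)} = \left(-7 + \frac{4}{I}\right) I + 1 = I \left(-7 + \frac{4}{I}\right) + 1 = 1 + I \left(-7 + \frac{4}{I}\right)$)
$v{\left(\left(-1\right) \left(-18\right) \right)} f{\left(\frac{3}{-4} - \frac{3}{-4} \right)} = \left(5 - 7 \left(\left(-1\right) \left(-18\right)\right)\right) \left(-5\right) = \left(5 - 126\right) \left(-5\right) = \left(-121\right) \left(-5\right) = 605$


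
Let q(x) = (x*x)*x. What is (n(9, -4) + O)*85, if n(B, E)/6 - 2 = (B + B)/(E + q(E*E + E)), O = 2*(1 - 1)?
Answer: 441915/431 ≈ 1025.3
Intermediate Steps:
q(x) = x³ (q(x) = x²*x = x³)
O = 0 (O = 2*0 = 0)
n(B, E) = 12 + 12*B/(E + (E + E²)³) (n(B, E) = 12 + 6*((B + B)/(E + (E*E + E)³)) = 12 + 6*((2*B)/(E + (E² + E)³)) = 12 + 6*((2*B)/(E + (E + E²)³)) = 12 + 6*(2*B/(E + (E + E²)³)) = 12 + 12*B/(E + (E + E²)³))
(n(9, -4) + O)*85 = (12*(9 - 4 + (-4)³*(1 - 4)³)/(-4*(1 + (-4)²*(1 - 4)³)) + 0)*85 = (12*(-¼)*(9 - 4 - 64*(-3)³)/(1 + 16*(-3)³) + 0)*85 = (12*(-¼)*(9 - 4 - 64*(-27))/(1 + 16*(-27)) + 0)*85 = (12*(-¼)*(9 - 4 + 1728)/(1 - 432) + 0)*85 = (12*(-¼)*1733/(-431) + 0)*85 = (12*(-¼)*(-1/431)*1733 + 0)*85 = (5199/431 + 0)*85 = (5199/431)*85 = 441915/431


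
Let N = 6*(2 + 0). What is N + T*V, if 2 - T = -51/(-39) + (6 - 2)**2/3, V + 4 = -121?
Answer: 23093/39 ≈ 592.13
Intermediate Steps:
V = -125 (V = -4 - 121 = -125)
T = -181/39 (T = 2 - (-51/(-39) + (6 - 2)**2/3) = 2 - (-51*(-1/39) + 4**2*(1/3)) = 2 - (17/13 + 16*(1/3)) = 2 - (17/13 + 16/3) = 2 - 1*259/39 = 2 - 259/39 = -181/39 ≈ -4.6410)
N = 12 (N = 6*2 = 12)
N + T*V = 12 - 181/39*(-125) = 12 + 22625/39 = 23093/39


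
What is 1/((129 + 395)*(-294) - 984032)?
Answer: -1/1138088 ≈ -8.7867e-7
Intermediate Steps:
1/((129 + 395)*(-294) - 984032) = 1/(524*(-294) - 984032) = 1/(-154056 - 984032) = 1/(-1138088) = -1/1138088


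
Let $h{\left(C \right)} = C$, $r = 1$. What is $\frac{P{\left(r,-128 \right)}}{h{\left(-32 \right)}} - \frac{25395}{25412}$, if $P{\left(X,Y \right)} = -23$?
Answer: $- \frac{57041}{203296} \approx -0.28058$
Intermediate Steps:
$\frac{P{\left(r,-128 \right)}}{h{\left(-32 \right)}} - \frac{25395}{25412} = - \frac{23}{-32} - \frac{25395}{25412} = \left(-23\right) \left(- \frac{1}{32}\right) - \frac{25395}{25412} = \frac{23}{32} - \frac{25395}{25412} = - \frac{57041}{203296}$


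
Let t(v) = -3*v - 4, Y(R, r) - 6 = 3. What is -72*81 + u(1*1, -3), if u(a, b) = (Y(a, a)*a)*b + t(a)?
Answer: -5866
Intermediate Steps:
Y(R, r) = 9 (Y(R, r) = 6 + 3 = 9)
t(v) = -4 - 3*v
u(a, b) = -4 - 3*a + 9*a*b (u(a, b) = (9*a)*b + (-4 - 3*a) = 9*a*b + (-4 - 3*a) = -4 - 3*a + 9*a*b)
-72*81 + u(1*1, -3) = -72*81 + (-4 - 3 + 9*(1*1)*(-3)) = -5832 + (-4 - 3*1 + 9*1*(-3)) = -5832 + (-4 - 3 - 27) = -5832 - 34 = -5866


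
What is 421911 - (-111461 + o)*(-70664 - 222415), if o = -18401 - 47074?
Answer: -51855804033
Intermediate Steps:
o = -65475
421911 - (-111461 + o)*(-70664 - 222415) = 421911 - (-111461 - 65475)*(-70664 - 222415) = 421911 - (-176936)*(-293079) = 421911 - 1*51856225944 = 421911 - 51856225944 = -51855804033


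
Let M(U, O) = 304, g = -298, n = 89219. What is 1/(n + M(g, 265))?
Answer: 1/89523 ≈ 1.1170e-5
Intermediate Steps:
1/(n + M(g, 265)) = 1/(89219 + 304) = 1/89523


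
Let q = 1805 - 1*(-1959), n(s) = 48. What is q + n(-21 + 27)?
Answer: 3812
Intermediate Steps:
q = 3764 (q = 1805 + 1959 = 3764)
q + n(-21 + 27) = 3764 + 48 = 3812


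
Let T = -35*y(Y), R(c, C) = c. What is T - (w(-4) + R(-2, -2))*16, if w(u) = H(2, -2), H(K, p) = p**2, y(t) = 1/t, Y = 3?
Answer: -131/3 ≈ -43.667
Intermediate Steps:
T = -35/3 ≈ -11.667
w(u) = 4 (w(u) = (-2)**2 = 4)
T - (w(-4) + R(-2, -2))*16 = -35/3 - (4 - 2)*16 = -35/3 - 2*16 = -35/3 - 1*32 = -35/3 - 32 = -131/3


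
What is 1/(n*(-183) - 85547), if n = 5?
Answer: -1/86462 ≈ -1.1566e-5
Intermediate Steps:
1/(n*(-183) - 85547) = 1/(5*(-183) - 85547) = 1/(-915 - 85547) = 1/(-86462) = -1/86462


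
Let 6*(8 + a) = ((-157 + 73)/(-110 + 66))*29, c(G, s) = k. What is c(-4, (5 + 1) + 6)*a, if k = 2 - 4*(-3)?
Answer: 189/11 ≈ 17.182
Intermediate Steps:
k = 14 (k = 2 + 12 = 14)
c(G, s) = 14
a = 27/22 (a = -8 + (((-157 + 73)/(-110 + 66))*29)/6 = -8 + (-84/(-44)*29)/6 = -8 + (-84*(-1/44)*29)/6 = -8 + ((21/11)*29)/6 = -8 + (1/6)*(609/11) = -8 + 203/22 = 27/22 ≈ 1.2273)
c(-4, (5 + 1) + 6)*a = 14*(27/22) = 189/11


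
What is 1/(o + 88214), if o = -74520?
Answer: 1/13694 ≈ 7.3025e-5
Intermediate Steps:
1/(o + 88214) = 1/(-74520 + 88214) = 1/13694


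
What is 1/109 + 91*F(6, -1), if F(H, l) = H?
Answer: 59515/109 ≈ 546.01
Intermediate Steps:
1/109 + 91*F(6, -1) = 1/109 + 91*6 = 1/109 + 546 = 59515/109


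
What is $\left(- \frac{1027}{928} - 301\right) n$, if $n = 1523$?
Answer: $- \frac{426980665}{928} \approx -4.6011 \cdot 10^{5}$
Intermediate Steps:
$\left(- \frac{1027}{928} - 301\right) n = \left(- \frac{1027}{928} - 301\right) 1523 = \left(- \frac{280355}{928}\right) 1523 = - \frac{426980665}{928}$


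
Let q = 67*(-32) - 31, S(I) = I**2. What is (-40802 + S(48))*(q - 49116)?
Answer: 1974600918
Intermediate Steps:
q = -2175 (q = -2144 - 31 = -2175)
(-40802 + S(48))*(q - 49116) = (-40802 + 48**2)*(-2175 - 49116) = (-40802 + 2304)*(-51291) = -38498*(-51291) = 1974600918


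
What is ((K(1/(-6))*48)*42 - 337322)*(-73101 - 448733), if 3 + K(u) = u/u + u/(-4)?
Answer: 178086289180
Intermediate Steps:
K(u) = -2 - u/4 (K(u) = -3 + (u/u + u/(-4)) = -3 + (1 + u*(-1/4)) = -3 + (1 - u/4) = -2 - u/4)
((K(1/(-6))*48)*42 - 337322)*(-73101 - 448733) = (((-2 - 1/4/(-6))*48)*42 - 337322)*(-73101 - 448733) = (((-2 - 1/4*(-1/6))*48)*42 - 337322)*(-521834) = (((-2 + 1/24)*48)*42 - 337322)*(-521834) = (-47/24*48*42 - 337322)*(-521834) = (-94*42 - 337322)*(-521834) = (-3948 - 337322)*(-521834) = -341270*(-521834) = 178086289180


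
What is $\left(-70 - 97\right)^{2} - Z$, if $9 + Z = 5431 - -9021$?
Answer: $13446$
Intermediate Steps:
$Z = 14443$ ($Z = -9 + \left(5431 - -9021\right) = -9 + \left(5431 + 9021\right) = -9 + 14452 = 14443$)
$\left(-70 - 97\right)^{2} - Z = \left(-70 - 97\right)^{2} - 14443 = \left(-167\right)^{2} - 14443 = 27889 - 14443 = 13446$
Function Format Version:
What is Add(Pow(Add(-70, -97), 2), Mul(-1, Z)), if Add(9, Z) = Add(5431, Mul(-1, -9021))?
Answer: 13446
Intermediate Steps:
Z = 14443 (Z = Add(-9, Add(5431, Mul(-1, -9021))) = Add(-9, Add(5431, 9021)) = Add(-9, 14452) = 14443)
Add(Pow(Add(-70, -97), 2), Mul(-1, Z)) = Add(Pow(Add(-70, -97), 2), Mul(-1, 14443)) = Add(Pow(-167, 2), -14443) = Add(27889, -14443) = 13446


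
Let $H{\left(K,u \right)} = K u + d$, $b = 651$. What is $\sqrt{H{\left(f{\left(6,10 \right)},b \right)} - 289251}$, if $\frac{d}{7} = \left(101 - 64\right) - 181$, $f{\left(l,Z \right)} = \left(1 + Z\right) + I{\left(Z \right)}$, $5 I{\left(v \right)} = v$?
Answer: $2 i \sqrt{70449} \approx 530.84 i$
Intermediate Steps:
$I{\left(v \right)} = \frac{v}{5}$
$f{\left(l,Z \right)} = 1 + \frac{6 Z}{5}$ ($f{\left(l,Z \right)} = \left(1 + Z\right) + \frac{Z}{5} = 1 + \frac{6 Z}{5}$)
$d = -1008$ ($d = 7 \left(\left(101 - 64\right) - 181\right) = 7 \left(37 - 181\right) = 7 \left(-144\right) = -1008$)
$H{\left(K,u \right)} = -1008 + K u$ ($H{\left(K,u \right)} = K u - 1008 = -1008 + K u$)
$\sqrt{H{\left(f{\left(6,10 \right)},b \right)} - 289251} = \sqrt{\left(-1008 + \left(1 + \frac{6}{5} \cdot 10\right) 651\right) - 289251} = \sqrt{\left(-1008 + \left(1 + 12\right) 651\right) - 289251} = \sqrt{\left(-1008 + 13 \cdot 651\right) - 289251} = \sqrt{\left(-1008 + 8463\right) - 289251} = \sqrt{7455 - 289251} = \sqrt{-281796} = 2 i \sqrt{70449}$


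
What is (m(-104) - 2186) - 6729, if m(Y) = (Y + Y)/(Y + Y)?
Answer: -8914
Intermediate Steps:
m(Y) = 1 (m(Y) = (2*Y)/((2*Y)) = (2*Y)*(1/(2*Y)) = 1)
(m(-104) - 2186) - 6729 = (1 - 2186) - 6729 = -2185 - 6729 = -8914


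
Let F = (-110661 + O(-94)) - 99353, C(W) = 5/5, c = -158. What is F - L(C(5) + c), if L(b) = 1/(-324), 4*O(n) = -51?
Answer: -34024333/162 ≈ -2.1003e+5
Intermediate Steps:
C(W) = 1 (C(W) = 5*(⅕) = 1)
O(n) = -51/4 (O(n) = (¼)*(-51) = -51/4)
L(b) = -1/324
F = -840107/4 (F = (-110661 - 51/4) - 99353 = -442695/4 - 99353 = -840107/4 ≈ -2.1003e+5)
F - L(C(5) + c) = -840107/4 - 1*(-1/324) = -840107/4 + 1/324 = -34024333/162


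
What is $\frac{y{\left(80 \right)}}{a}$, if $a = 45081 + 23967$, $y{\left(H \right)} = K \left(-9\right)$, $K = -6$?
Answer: $\frac{3}{3836} \approx 0.00078207$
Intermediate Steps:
$y{\left(H \right)} = 54$ ($y{\left(H \right)} = \left(-6\right) \left(-9\right) = 54$)
$a = 69048$
$\frac{y{\left(80 \right)}}{a} = \frac{54}{69048} = 54 \cdot \frac{1}{69048} = \frac{3}{3836}$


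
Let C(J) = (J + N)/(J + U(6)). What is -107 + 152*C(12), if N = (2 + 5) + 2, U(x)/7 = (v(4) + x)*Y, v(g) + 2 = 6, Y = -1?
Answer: -4699/29 ≈ -162.03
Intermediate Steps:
v(g) = 4 (v(g) = -2 + 6 = 4)
U(x) = -28 - 7*x (U(x) = 7*((4 + x)*(-1)) = 7*(-4 - x) = -28 - 7*x)
N = 9 (N = 7 + 2 = 9)
C(J) = (9 + J)/(-70 + J) (C(J) = (J + 9)/(J + (-28 - 7*6)) = (9 + J)/(J + (-28 - 42)) = (9 + J)/(J - 70) = (9 + J)/(-70 + J))
-107 + 152*C(12) = -107 + 152*((9 + 12)/(-70 + 12)) = -107 + 152*(21/(-58)) = -107 + 152*(-1/58*21) = -107 + 152*(-21/58) = -107 - 1596/29 = -4699/29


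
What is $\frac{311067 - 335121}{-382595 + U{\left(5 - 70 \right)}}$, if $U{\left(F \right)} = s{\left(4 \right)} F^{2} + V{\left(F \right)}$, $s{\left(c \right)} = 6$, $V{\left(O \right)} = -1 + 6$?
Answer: $\frac{4009}{59540} \approx 0.067333$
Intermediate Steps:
$V{\left(O \right)} = 5$
$U{\left(F \right)} = 5 + 6 F^{2}$ ($U{\left(F \right)} = 6 F^{2} + 5 = 5 + 6 F^{2}$)
$\frac{311067 - 335121}{-382595 + U{\left(5 - 70 \right)}} = \frac{311067 - 335121}{-382595 + \left(5 + 6 \left(5 - 70\right)^{2}\right)} = - \frac{24054}{-382595 + \left(5 + 6 \left(5 - 70\right)^{2}\right)} = - \frac{24054}{-382595 + \left(5 + 6 \left(-65\right)^{2}\right)} = - \frac{24054}{-382595 + \left(5 + 6 \cdot 4225\right)} = - \frac{24054}{-382595 + \left(5 + 25350\right)} = - \frac{24054}{-382595 + 25355} = - \frac{24054}{-357240} = \left(-24054\right) \left(- \frac{1}{357240}\right) = \frac{4009}{59540}$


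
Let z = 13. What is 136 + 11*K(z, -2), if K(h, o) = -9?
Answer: 37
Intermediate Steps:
136 + 11*K(z, -2) = 136 + 11*(-9) = 136 - 99 = 37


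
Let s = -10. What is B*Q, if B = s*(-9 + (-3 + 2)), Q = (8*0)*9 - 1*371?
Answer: -37100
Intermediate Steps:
Q = -371 (Q = 0*9 - 371 = 0 - 371 = -371)
B = 100 (B = -10*(-9 + (-3 + 2)) = -10*(-9 - 1) = -10*(-10) = 100)
B*Q = 100*(-371) = -37100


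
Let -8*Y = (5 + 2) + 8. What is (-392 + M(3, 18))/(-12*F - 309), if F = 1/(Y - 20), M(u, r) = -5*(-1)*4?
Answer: 21700/17993 ≈ 1.2060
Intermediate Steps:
Y = -15/8 (Y = -((5 + 2) + 8)/8 = -(7 + 8)/8 = -⅛*15 = -15/8 ≈ -1.8750)
M(u, r) = 20 (M(u, r) = 5*4 = 20)
F = -8/175 (F = 1/(-15/8 - 20) = 1/(-175/8) = -8/175 ≈ -0.045714)
(-392 + M(3, 18))/(-12*F - 309) = (-392 + 20)/(-12*(-8/175) - 309) = -372/(96/175 - 309) = -372/(-53979/175) = -372*(-175/53979) = 21700/17993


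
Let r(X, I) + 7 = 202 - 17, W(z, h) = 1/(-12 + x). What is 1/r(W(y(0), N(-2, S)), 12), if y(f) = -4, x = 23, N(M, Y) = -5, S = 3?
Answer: 1/178 ≈ 0.0056180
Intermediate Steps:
W(z, h) = 1/11 (W(z, h) = 1/(-12 + 23) = 1/11)
r(X, I) = 178 (r(X, I) = -7 + (202 - 17) = -7 + 185 = 178)
1/r(W(y(0), N(-2, S)), 12) = 1/178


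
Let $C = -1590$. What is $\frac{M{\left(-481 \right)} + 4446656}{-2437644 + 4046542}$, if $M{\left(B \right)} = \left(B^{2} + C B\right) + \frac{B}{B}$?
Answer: $\frac{2721404}{804449} \approx 3.3829$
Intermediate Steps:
$M{\left(B \right)} = 1 + B^{2} - 1590 B$ ($M{\left(B \right)} = \left(B^{2} - 1590 B\right) + \frac{B}{B} = \left(B^{2} - 1590 B\right) + 1 = 1 + B^{2} - 1590 B$)
$\frac{M{\left(-481 \right)} + 4446656}{-2437644 + 4046542} = \frac{\left(1 + \left(-481\right)^{2} - -764790\right) + 4446656}{-2437644 + 4046542} = \frac{\left(1 + 231361 + 764790\right) + 4446656}{1608898} = \left(996152 + 4446656\right) \frac{1}{1608898} = 5442808 \cdot \frac{1}{1608898} = \frac{2721404}{804449}$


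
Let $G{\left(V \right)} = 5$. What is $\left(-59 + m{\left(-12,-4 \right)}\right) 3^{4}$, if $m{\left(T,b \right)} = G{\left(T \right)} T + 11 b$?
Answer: $-13203$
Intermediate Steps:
$m{\left(T,b \right)} = 5 T + 11 b$
$\left(-59 + m{\left(-12,-4 \right)}\right) 3^{4} = \left(-59 + \left(5 \left(-12\right) + 11 \left(-4\right)\right)\right) 3^{4} = \left(-59 - 104\right) 81 = \left(-163\right) 81 = -13203$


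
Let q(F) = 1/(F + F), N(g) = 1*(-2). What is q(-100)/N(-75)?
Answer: 1/400 ≈ 0.0025000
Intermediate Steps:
N(g) = -2
q(F) = 1/(2*F)
q(-100)/N(-75) = ((1/2)/(-100))/(-2) = ((1/2)*(-1/100))*(-1/2) = -1/200*(-1/2) = 1/400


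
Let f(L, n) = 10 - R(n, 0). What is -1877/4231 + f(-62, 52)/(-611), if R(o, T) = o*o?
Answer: 10251467/2585141 ≈ 3.9655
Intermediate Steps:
R(o, T) = o²
f(L, n) = 10 - n²
-1877/4231 + f(-62, 52)/(-611) = -1877/4231 + (10 - 1*52²)/(-611) = -1877*1/4231 + (10 - 1*2704)*(-1/611) = -1877/4231 + (10 - 2704)*(-1/611) = -1877/4231 - 2694*(-1/611) = -1877/4231 + 2694/611 = 10251467/2585141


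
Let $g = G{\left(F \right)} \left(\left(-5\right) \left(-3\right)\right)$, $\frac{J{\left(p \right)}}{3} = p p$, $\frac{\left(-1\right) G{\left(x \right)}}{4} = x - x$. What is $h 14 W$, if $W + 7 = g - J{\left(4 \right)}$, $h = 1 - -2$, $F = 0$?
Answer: $-2310$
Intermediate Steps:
$G{\left(x \right)} = 0$ ($G{\left(x \right)} = - 4 \left(x - x\right) = \left(-4\right) 0 = 0$)
$J{\left(p \right)} = 3 p^{2}$ ($J{\left(p \right)} = 3 p p = 3 p^{2}$)
$g = 0$ ($g = 0 \left(\left(-5\right) \left(-3\right)\right) = 0 \cdot 15 = 0$)
$h = 3$ ($h = 1 + 2 = 3$)
$W = -55$ ($W = -7 + \left(0 - 3 \cdot 4^{2}\right) = -7 + \left(0 - 3 \cdot 16\right) = -7 + \left(0 - 48\right) = -7 - 48 = -55$)
$h 14 W = 3 \cdot 14 \left(-55\right) = 42 \left(-55\right) = -2310$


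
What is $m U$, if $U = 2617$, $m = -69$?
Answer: $-180573$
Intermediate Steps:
$m U = \left(-69\right) 2617 = -180573$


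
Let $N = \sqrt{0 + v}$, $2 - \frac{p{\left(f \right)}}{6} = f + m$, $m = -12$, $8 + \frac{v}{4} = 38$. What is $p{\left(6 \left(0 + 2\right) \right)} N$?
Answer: $24 \sqrt{30} \approx 131.45$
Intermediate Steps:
$v = 120$ ($v = -32 + 4 \cdot 38 = -32 + 152 = 120$)
$p{\left(f \right)} = 84 - 6 f$ ($p{\left(f \right)} = 12 - 6 \left(f - 12\right) = 12 - 6 \left(-12 + f\right) = 12 - \left(-72 + 6 f\right) = 84 - 6 f$)
$N = 2 \sqrt{30}$ ($N = \sqrt{0 + 120} = \sqrt{120} = 2 \sqrt{30} \approx 10.954$)
$p{\left(6 \left(0 + 2\right) \right)} N = \left(84 - 6 \cdot 6 \left(0 + 2\right)\right) 2 \sqrt{30} = \left(84 - 6 \cdot 6 \cdot 2\right) 2 \sqrt{30} = \left(84 - 72\right) 2 \sqrt{30} = 12 \cdot 2 \sqrt{30} = 24 \sqrt{30}$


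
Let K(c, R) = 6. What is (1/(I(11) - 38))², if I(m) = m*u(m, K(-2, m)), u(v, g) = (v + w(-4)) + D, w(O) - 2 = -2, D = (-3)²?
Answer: 1/33124 ≈ 3.0190e-5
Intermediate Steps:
D = 9
w(O) = 0 (w(O) = 2 - 2 = 0)
u(v, g) = 9 + v (u(v, g) = (v + 0) + 9 = v + 9 = 9 + v)
I(m) = m*(9 + m)
(1/(I(11) - 38))² = (1/(11*(9 + 11) - 38))² = (1/(11*20 - 38))² = (1/(220 - 38))² = (1/182)² = 1/33124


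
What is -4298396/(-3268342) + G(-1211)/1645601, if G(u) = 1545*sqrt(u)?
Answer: 2149198/1634171 + 1545*I*sqrt(1211)/1645601 ≈ 1.3152 + 0.032672*I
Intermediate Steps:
-4298396/(-3268342) + G(-1211)/1645601 = -4298396/(-3268342) + (1545*sqrt(-1211))/1645601 = -4298396*(-1/3268342) + (1545*(I*sqrt(1211)))*(1/1645601) = 2149198/1634171 + (1545*I*sqrt(1211))*(1/1645601) = 2149198/1634171 + 1545*I*sqrt(1211)/1645601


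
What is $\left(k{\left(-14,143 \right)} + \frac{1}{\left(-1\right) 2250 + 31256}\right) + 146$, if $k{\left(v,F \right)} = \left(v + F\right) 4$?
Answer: $\frac{19201973}{29006} \approx 662.0$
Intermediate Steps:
$k{\left(v,F \right)} = 4 F + 4 v$ ($k{\left(v,F \right)} = \left(F + v\right) 4 = 4 F + 4 v$)
$\left(k{\left(-14,143 \right)} + \frac{1}{\left(-1\right) 2250 + 31256}\right) + 146 = \left(\left(4 \cdot 143 + 4 \left(-14\right)\right) + \frac{1}{\left(-1\right) 2250 + 31256}\right) + 146 = \left(\left(572 - 56\right) + \frac{1}{-2250 + 31256}\right) + 146 = \left(516 + \frac{1}{29006}\right) + 146 = \frac{14967097}{29006} + 146 = \frac{19201973}{29006}$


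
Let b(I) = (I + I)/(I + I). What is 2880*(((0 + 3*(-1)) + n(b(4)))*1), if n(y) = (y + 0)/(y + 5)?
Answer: -8160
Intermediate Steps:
b(I) = 1 (b(I) = (2*I)/((2*I)) = (2*I)*(1/(2*I)) = 1)
n(y) = y/(5 + y)
2880*(((0 + 3*(-1)) + n(b(4)))*1) = 2880*(((0 + 3*(-1)) + 1/(5 + 1))*1) = 2880*(((0 - 3) + 1/6)*1) = 2880*((-3 + 1*(⅙))*1) = 2880*((-3 + ⅙)*1) = 2880*(-17/6*1) = 2880*(-17/6) = -8160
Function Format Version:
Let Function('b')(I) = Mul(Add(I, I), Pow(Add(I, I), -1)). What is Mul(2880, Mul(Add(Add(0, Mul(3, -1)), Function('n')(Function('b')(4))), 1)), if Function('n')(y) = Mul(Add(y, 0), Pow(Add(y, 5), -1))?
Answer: -8160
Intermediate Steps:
Function('b')(I) = 1 (Function('b')(I) = Mul(Mul(2, I), Pow(Mul(2, I), -1)) = Mul(Mul(2, I), Mul(Rational(1, 2), Pow(I, -1))) = 1)
Function('n')(y) = Mul(y, Pow(Add(5, y), -1))
Mul(2880, Mul(Add(Add(0, Mul(3, -1)), Function('n')(Function('b')(4))), 1)) = Mul(2880, Mul(Add(Add(0, Mul(3, -1)), Mul(1, Pow(Add(5, 1), -1))), 1)) = Mul(2880, Mul(Add(Add(0, -3), Mul(1, Pow(6, -1))), 1)) = Mul(2880, Mul(Add(-3, Mul(1, Rational(1, 6))), 1)) = Mul(2880, Mul(Add(-3, Rational(1, 6)), 1)) = Mul(2880, Mul(Rational(-17, 6), 1)) = Mul(2880, Rational(-17, 6)) = -8160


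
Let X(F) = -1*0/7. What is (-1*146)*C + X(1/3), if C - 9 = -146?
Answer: 20002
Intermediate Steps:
C = -137 (C = 9 - 146 = -137)
X(F) = 0 (X(F) = 0*(1/7) = 0)
(-1*146)*C + X(1/3) = -1*146*(-137) + 0 = -146*(-137) + 0 = 20002 + 0 = 20002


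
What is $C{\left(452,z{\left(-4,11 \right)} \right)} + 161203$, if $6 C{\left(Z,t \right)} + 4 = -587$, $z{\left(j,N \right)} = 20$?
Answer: $\frac{322209}{2} \approx 1.611 \cdot 10^{5}$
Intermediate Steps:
$C{\left(Z,t \right)} = - \frac{197}{2}$ ($C{\left(Z,t \right)} = - \frac{2}{3} + \frac{1}{6} \left(-587\right) = - \frac{2}{3} - \frac{587}{6} = - \frac{197}{2}$)
$C{\left(452,z{\left(-4,11 \right)} \right)} + 161203 = - \frac{197}{2} + 161203 = \frac{322209}{2}$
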